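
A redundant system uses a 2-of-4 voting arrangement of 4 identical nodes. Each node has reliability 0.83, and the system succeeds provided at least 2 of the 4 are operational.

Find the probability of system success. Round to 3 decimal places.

0.983

R = Σ_{i=2}^{4} C(4,i) p^i (1−p)^{4−i} with p = 0.83
C(4,2)·0.83^2·0.17^2 = 0.11946
C(4,3)·0.83^3·0.17^1 = 0.38882
C(4,4)·0.83^4·0.17^0 = 0.47458
Sum = 0.983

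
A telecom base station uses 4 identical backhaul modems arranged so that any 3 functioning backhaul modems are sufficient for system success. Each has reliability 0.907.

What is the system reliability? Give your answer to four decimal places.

0.9543

R = Σ_{i=3}^{4} C(4,i) p^i (1−p)^{4−i} with p = 0.907
C(4,3)·0.907^3·0.093^1 = 0.277565
C(4,4)·0.907^4·0.093^0 = 0.676751
Sum = 0.9543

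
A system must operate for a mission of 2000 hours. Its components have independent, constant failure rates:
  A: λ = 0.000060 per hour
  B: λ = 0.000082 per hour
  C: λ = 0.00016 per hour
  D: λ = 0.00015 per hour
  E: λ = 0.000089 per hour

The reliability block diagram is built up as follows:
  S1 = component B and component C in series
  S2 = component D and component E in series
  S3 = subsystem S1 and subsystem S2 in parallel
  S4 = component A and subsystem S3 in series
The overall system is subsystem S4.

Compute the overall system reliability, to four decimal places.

R(A) = exp(−0.000060 × 2000) = 0.886920
R(B) = exp(−0.000082 × 2000) = 0.848742
R(C) = exp(−0.00016 × 2000) = 0.726149
R(D) = exp(−0.00015 × 2000) = 0.740818
R(E) = exp(−0.000089 × 2000) = 0.836942
Series (B and C): 0.848742 × 0.726149 = 0.616313
Series (D and E): 0.740818 × 0.836942 = 0.620022
Parallel ([0.616313] and [0.620022]): 1 − (1 − 0.616313)(1 − 0.620022) = 0.854207
Series (A and [0.854207]): 0.886920 × 0.854207 = 0.7576

0.7576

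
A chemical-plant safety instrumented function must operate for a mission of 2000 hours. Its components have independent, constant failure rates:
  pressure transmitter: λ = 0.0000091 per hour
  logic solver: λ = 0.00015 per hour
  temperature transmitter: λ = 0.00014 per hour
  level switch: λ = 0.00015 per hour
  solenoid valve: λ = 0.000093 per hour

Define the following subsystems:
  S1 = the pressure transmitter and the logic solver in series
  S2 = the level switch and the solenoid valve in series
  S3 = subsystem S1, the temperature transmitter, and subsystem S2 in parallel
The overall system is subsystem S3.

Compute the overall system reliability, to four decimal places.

0.9744

R(pressure transmitter) = exp(−0.0000091 × 2000) = 0.981965
R(logic solver) = exp(−0.00015 × 2000) = 0.740818
R(temperature transmitter) = exp(−0.00014 × 2000) = 0.755784
R(level switch) = exp(−0.00015 × 2000) = 0.740818
R(solenoid valve) = exp(−0.000093 × 2000) = 0.830274
Series (pressure transmitter and logic solver): 0.981965 × 0.740818 = 0.727457
Series (level switch and solenoid valve): 0.740818 × 0.830274 = 0.615082
Parallel ([0.727457], temperature transmitter, and [0.615082]): 1 − (1 − 0.727457)(1 − 0.755784)(1 − 0.615082) = 0.9744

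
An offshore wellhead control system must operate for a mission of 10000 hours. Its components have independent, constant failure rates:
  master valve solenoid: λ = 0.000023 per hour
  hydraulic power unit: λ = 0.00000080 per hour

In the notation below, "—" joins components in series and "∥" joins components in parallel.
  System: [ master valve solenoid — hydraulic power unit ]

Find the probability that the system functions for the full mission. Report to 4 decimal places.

0.7882

R(master valve solenoid) = exp(−0.000023 × 10000) = 0.794534
R(hydraulic power unit) = exp(−0.00000080 × 10000) = 0.992032
Series (master valve solenoid and hydraulic power unit): 0.794534 × 0.992032 = 0.7882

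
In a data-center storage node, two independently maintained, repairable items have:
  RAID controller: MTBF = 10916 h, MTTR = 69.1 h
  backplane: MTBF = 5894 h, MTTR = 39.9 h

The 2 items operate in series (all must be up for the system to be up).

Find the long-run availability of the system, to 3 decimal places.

0.987

A(RAID controller) = MTBF/(MTBF+MTTR) = 10916/(10916+69.1) = 0.993710
A(backplane) = MTBF/(MTBF+MTTR) = 5894/(5894+39.9) = 0.993276
Series availability: 0.993710 × 0.993276 = 0.987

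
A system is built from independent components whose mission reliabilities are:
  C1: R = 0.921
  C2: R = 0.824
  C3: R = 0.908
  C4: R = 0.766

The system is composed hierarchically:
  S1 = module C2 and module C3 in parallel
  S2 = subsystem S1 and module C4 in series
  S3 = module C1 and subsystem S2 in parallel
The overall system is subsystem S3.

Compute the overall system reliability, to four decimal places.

0.9805

Parallel (C2 and C3): 1 − (1 − 0.824000)(1 − 0.908000) = 0.983808
Series ([0.983808] and C4): 0.983808 × 0.766000 = 0.753597
Parallel (C1 and [0.753597]): 1 − (1 − 0.921000)(1 − 0.753597) = 0.9805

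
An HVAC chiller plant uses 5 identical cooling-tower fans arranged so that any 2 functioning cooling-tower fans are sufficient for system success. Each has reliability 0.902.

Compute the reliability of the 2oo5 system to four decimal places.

R = Σ_{i=2}^{5} C(5,i) p^i (1−p)^{5−i} with p = 0.902
C(5,2)·0.902^2·0.098^3 = 0.007658
C(5,3)·0.902^3·0.098^2 = 0.070481
C(5,4)·0.902^4·0.098^1 = 0.324356
C(5,5)·0.902^5·0.098^0 = 0.597080
Sum = 0.9996

0.9996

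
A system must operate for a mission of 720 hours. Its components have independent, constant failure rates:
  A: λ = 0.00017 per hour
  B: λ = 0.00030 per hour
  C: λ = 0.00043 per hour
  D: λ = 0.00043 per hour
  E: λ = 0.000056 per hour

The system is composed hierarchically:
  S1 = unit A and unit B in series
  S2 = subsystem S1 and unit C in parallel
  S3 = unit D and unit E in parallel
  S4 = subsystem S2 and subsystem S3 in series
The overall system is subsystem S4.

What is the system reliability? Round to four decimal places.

R(A) = exp(−0.00017 × 720) = 0.884794
R(B) = exp(−0.00030 × 720) = 0.805735
R(C) = exp(−0.00043 × 720) = 0.733740
R(D) = exp(−0.00043 × 720) = 0.733740
R(E) = exp(−0.000056 × 720) = 0.960482
Series (A and B): 0.884794 × 0.805735 = 0.712909
Parallel ([0.712909] and C): 1 − (1 − 0.712909)(1 − 0.733740) = 0.923559
Parallel (D and E): 1 − (1 − 0.733740)(1 − 0.960482) = 0.989478
Series ([0.923559] and [0.989478]): 0.923559 × 0.989478 = 0.9138

0.9138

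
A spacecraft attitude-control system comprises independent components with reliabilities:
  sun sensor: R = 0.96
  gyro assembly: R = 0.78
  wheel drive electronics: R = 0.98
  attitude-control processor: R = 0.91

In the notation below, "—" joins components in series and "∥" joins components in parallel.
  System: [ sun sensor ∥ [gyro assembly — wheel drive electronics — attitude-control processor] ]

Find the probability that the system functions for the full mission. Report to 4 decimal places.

0.9878

Series (gyro assembly, wheel drive electronics, and attitude-control processor): 0.780000 × 0.980000 × 0.910000 = 0.695604
Parallel (sun sensor and [0.695604]): 1 − (1 − 0.960000)(1 − 0.695604) = 0.9878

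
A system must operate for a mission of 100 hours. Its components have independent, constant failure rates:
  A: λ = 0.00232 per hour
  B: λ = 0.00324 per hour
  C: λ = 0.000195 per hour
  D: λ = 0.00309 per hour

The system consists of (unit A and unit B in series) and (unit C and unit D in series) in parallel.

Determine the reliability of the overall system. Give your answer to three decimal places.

R(A) = exp(−0.00232 × 100) = 0.79295
R(B) = exp(−0.00324 × 100) = 0.72325
R(C) = exp(−0.000195 × 100) = 0.98069
R(D) = exp(−0.00309 × 100) = 0.73418
Series (A and B): 0.79295 × 0.72325 = 0.57350
Series (C and D): 0.98069 × 0.73418 = 0.72000
Parallel ([0.57350] and [0.72000]): 1 − (1 − 0.57350)(1 − 0.72000) = 0.881

0.881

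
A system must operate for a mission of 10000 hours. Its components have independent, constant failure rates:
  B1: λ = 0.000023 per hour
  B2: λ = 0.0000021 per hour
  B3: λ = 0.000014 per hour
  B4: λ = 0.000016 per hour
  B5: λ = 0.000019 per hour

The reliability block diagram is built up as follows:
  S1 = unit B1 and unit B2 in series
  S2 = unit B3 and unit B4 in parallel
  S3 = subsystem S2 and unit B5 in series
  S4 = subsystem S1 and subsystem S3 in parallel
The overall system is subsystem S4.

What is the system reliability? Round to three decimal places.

0.958

R(B1) = exp(−0.000023 × 10000) = 0.79453
R(B2) = exp(−0.0000021 × 10000) = 0.97922
R(B3) = exp(−0.000014 × 10000) = 0.86936
R(B4) = exp(−0.000016 × 10000) = 0.85214
R(B5) = exp(−0.000019 × 10000) = 0.82696
Series (B1 and B2): 0.79453 × 0.97922 = 0.77802
Parallel (B3 and B4): 1 − (1 − 0.86936)(1 − 0.85214) = 0.98068
Series ([0.98068] and B5): 0.98068 × 0.82696 = 0.81098
Parallel ([0.77802] and [0.81098]): 1 − (1 − 0.77802)(1 − 0.81098) = 0.958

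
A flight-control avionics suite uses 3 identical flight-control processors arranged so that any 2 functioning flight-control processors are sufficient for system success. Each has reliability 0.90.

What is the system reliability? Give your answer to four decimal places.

R = Σ_{i=2}^{3} C(3,i) p^i (1−p)^{3−i} with p = 0.90
C(3,2)·0.90^2·0.10^1 = 0.243000
C(3,3)·0.90^3·0.10^0 = 0.729000
Sum = 0.9720

0.9720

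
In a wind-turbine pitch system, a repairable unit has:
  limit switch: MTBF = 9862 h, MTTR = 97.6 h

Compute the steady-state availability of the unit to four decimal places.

0.9902

A(limit switch) = MTBF/(MTBF+MTTR) = 9862/(9862+97.6) = 0.9902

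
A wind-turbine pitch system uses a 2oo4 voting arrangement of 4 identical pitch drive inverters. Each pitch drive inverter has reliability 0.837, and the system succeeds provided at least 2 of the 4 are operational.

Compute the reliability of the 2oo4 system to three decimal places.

R = Σ_{i=2}^{4} C(4,i) p^i (1−p)^{4−i} with p = 0.837
C(4,2)·0.837^2·0.163^2 = 0.11168
C(4,3)·0.837^3·0.163^1 = 0.38232
C(4,4)·0.837^4·0.163^0 = 0.49080
Sum = 0.985

0.985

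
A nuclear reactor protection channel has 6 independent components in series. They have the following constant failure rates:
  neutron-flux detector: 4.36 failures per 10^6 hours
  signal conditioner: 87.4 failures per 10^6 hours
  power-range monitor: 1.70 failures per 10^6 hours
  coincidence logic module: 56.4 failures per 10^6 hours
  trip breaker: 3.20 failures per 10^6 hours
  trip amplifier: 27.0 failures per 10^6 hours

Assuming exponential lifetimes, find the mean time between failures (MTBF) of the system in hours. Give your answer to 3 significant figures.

5550

Series of exponential components: λ_sys = Σ λ_i
λ_sys = 0.00000436 + 0.0000874 + 0.00000170 + 0.0000564 + 0.00000320 + 0.0000270 = 1.8006e-04 /h
MTBF = 1 / λ_sys = 5550 h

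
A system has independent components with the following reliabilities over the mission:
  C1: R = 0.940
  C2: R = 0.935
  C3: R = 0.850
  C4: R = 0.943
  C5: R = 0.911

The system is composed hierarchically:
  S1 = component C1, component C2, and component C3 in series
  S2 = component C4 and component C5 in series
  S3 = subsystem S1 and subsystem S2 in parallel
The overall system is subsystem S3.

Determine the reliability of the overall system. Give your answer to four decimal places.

Series (C1, C2, and C3): 0.940000 × 0.935000 × 0.850000 = 0.747065
Series (C4 and C5): 0.943000 × 0.911000 = 0.859073
Parallel ([0.747065] and [0.859073]): 1 − (1 − 0.747065)(1 − 0.859073) = 0.9644

0.9644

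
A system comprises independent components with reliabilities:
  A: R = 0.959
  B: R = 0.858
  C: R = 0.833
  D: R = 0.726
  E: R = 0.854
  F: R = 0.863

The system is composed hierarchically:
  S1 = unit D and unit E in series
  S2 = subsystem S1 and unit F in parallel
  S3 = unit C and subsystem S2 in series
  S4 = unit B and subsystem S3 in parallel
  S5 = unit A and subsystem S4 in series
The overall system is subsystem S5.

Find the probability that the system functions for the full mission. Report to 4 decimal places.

0.9304

Series (D and E): 0.726000 × 0.854000 = 0.620004
Parallel ([0.620004] and F): 1 − (1 − 0.620004)(1 − 0.863000) = 0.947941
Series (C and [0.947941]): 0.833000 × 0.947941 = 0.789635
Parallel (B and [0.789635]): 1 − (1 − 0.858000)(1 − 0.789635) = 0.970128
Series (A and [0.970128]): 0.959000 × 0.970128 = 0.9304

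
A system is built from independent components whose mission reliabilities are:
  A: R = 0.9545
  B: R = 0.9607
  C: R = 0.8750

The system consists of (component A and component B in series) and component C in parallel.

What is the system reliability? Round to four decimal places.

Series (A and B): 0.954500 × 0.960700 = 0.916988
Parallel ([0.916988] and C): 1 − (1 − 0.916988)(1 − 0.875000) = 0.9896

0.9896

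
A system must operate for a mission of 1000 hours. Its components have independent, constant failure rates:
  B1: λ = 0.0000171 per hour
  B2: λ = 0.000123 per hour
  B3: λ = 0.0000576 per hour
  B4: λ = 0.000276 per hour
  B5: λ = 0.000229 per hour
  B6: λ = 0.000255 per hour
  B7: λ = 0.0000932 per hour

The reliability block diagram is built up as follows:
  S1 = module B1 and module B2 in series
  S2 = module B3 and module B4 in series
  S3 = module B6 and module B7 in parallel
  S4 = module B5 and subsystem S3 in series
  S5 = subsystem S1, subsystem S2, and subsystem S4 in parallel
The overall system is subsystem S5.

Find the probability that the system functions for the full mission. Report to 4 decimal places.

R(B1) = exp(−0.0000171 × 1000) = 0.983045
R(B2) = exp(−0.000123 × 1000) = 0.884264
R(B3) = exp(−0.0000576 × 1000) = 0.944027
R(B4) = exp(−0.000276 × 1000) = 0.758813
R(B5) = exp(−0.000229 × 1000) = 0.795329
R(B6) = exp(−0.000255 × 1000) = 0.774916
R(B7) = exp(−0.0000932 × 1000) = 0.911011
Series (B1 and B2): 0.983045 × 0.884264 = 0.869271
Series (B3 and B4): 0.944027 × 0.758813 = 0.716340
Parallel (B6 and B7): 1 − (1 − 0.774916)(1 − 0.911011) = 0.979970
Series (B5 and [0.979970]): 0.795329 × 0.979970 = 0.779399
Parallel ([0.869271], [0.716340], and [0.779399]): 1 − (1 − 0.869271)(1 − 0.716340)(1 − 0.779399) = 0.9918

0.9918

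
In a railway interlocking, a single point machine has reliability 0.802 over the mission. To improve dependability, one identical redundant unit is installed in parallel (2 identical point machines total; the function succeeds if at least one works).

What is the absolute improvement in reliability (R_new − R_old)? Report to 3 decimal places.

0.159

R_before = 0.802
R_after = 1 − (1 − 0.802)^2 = 0.961
ΔR = 0.961 − 0.802 = 0.159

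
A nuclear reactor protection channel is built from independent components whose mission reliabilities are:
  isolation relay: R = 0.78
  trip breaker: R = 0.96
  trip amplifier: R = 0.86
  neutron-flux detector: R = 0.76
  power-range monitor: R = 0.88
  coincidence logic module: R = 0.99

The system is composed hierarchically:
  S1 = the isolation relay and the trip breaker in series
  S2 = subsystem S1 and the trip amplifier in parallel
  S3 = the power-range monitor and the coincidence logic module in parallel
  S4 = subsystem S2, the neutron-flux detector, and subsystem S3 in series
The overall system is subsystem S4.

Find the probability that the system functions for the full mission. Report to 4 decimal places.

0.7324

Series (isolation relay and trip breaker): 0.780000 × 0.960000 = 0.748800
Parallel ([0.748800] and trip amplifier): 1 − (1 − 0.748800)(1 − 0.860000) = 0.964832
Parallel (power-range monitor and coincidence logic module): 1 − (1 − 0.880000)(1 − 0.990000) = 0.998800
Series ([0.964832], neutron-flux detector, and [0.998800]): 0.964832 × 0.760000 × 0.998800 = 0.7324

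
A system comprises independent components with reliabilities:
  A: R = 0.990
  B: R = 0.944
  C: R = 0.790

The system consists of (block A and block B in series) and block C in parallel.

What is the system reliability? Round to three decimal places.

Series (A and B): 0.99000 × 0.94400 = 0.93456
Parallel ([0.93456] and C): 1 − (1 − 0.93456)(1 − 0.79000) = 0.986

0.986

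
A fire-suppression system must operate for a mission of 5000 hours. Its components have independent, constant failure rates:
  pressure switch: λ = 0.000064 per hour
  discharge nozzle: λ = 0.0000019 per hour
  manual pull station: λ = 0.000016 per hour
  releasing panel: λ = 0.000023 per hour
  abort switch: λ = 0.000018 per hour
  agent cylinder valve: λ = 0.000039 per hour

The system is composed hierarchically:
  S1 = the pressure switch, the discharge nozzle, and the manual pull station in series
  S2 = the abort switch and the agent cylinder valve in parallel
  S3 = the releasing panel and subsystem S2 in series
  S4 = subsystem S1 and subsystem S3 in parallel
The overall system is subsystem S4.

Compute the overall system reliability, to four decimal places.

R(pressure switch) = exp(−0.000064 × 5000) = 0.726149
R(discharge nozzle) = exp(−0.0000019 × 5000) = 0.990545
R(manual pull station) = exp(−0.000016 × 5000) = 0.923116
R(releasing panel) = exp(−0.000023 × 5000) = 0.891366
R(abort switch) = exp(−0.000018 × 5000) = 0.913931
R(agent cylinder valve) = exp(−0.000039 × 5000) = 0.822835
Series (pressure switch, discharge nozzle, and manual pull station): 0.726149 × 0.990545 × 0.923116 = 0.663982
Parallel (abort switch and agent cylinder valve): 1 − (1 − 0.913931)(1 − 0.822835) = 0.984752
Series (releasing panel and [0.984752]): 0.891366 × 0.984752 = 0.877774
Parallel ([0.663982] and [0.877774]): 1 − (1 − 0.663982)(1 − 0.877774) = 0.9589

0.9589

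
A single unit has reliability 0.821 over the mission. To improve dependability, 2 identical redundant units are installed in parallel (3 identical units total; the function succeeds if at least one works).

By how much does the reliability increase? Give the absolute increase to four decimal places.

R_before = 0.821
R_after = 1 − (1 − 0.821)^3 = 0.9943
ΔR = 0.9943 − 0.821 = 0.1733

0.1733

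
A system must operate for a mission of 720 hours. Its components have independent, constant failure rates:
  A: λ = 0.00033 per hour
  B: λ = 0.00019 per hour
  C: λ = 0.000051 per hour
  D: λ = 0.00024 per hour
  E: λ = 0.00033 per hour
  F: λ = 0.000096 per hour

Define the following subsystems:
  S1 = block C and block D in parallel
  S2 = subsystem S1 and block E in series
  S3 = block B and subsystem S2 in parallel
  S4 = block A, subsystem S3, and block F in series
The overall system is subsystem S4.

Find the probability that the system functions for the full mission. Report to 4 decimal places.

R(A) = exp(−0.00033 × 720) = 0.788518
R(B) = exp(−0.00019 × 720) = 0.872145
R(C) = exp(−0.000051 × 720) = 0.963946
R(D) = exp(−0.00024 × 720) = 0.841306
R(E) = exp(−0.00033 × 720) = 0.788518
R(F) = exp(−0.000096 × 720) = 0.933215
Parallel (C and D): 1 − (1 − 0.963946)(1 − 0.841306) = 0.994278
Series ([0.994278] and E): 0.994278 × 0.788518 = 0.784006
Parallel (B and [0.784006]): 1 − (1 − 0.872145)(1 − 0.784006) = 0.972384
Series (A, [0.972384], and F): 0.788518 × 0.972384 × 0.933215 = 0.7155

0.7155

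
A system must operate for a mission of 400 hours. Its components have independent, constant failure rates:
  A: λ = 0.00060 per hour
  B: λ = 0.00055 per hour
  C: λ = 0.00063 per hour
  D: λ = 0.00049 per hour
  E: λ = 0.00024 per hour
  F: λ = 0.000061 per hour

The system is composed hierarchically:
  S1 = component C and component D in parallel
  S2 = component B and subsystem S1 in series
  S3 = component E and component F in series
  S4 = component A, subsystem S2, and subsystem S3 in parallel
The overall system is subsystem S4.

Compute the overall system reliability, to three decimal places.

R(A) = exp(−0.00060 × 400) = 0.78663
R(B) = exp(−0.00055 × 400) = 0.80252
R(C) = exp(−0.00063 × 400) = 0.77724
R(D) = exp(−0.00049 × 400) = 0.82201
R(E) = exp(−0.00024 × 400) = 0.90846
R(F) = exp(−0.000061 × 400) = 0.97590
Parallel (C and D): 1 − (1 − 0.77724)(1 − 0.82201) = 0.96035
Series (B and [0.96035]): 0.80252 × 0.96035 = 0.77070
Series (E and F): 0.90846 × 0.97590 = 0.88657
Parallel (A, [0.77070], and [0.88657]): 1 − (1 − 0.78663)(1 − 0.77070)(1 − 0.88657) = 0.994

0.994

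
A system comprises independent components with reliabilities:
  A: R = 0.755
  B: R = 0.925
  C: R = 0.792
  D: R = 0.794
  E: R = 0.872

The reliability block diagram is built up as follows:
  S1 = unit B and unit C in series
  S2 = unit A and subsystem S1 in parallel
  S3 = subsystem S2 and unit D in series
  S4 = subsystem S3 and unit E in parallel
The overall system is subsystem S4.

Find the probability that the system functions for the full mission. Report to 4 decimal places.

0.9670

Series (B and C): 0.925000 × 0.792000 = 0.732600
Parallel (A and [0.732600]): 1 − (1 − 0.755000)(1 − 0.732600) = 0.934487
Series ([0.934487] and D): 0.934487 × 0.794000 = 0.741983
Parallel ([0.741983] and E): 1 − (1 − 0.741983)(1 − 0.872000) = 0.9670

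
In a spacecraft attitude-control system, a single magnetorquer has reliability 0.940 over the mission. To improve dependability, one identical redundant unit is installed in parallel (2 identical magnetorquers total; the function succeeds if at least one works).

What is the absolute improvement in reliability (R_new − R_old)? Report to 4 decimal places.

R_before = 0.940
R_after = 1 − (1 − 0.940)^2 = 0.9964
ΔR = 0.9964 − 0.940 = 0.0564

0.0564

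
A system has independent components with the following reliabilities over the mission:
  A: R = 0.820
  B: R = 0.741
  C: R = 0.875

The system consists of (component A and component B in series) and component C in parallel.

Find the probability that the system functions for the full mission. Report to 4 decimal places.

0.9510

Series (A and B): 0.820000 × 0.741000 = 0.607620
Parallel ([0.607620] and C): 1 − (1 − 0.607620)(1 − 0.875000) = 0.9510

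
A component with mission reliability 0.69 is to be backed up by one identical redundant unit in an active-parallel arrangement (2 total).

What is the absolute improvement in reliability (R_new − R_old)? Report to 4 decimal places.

0.2139

R_before = 0.69
R_after = 1 − (1 − 0.69)^2 = 0.9039
ΔR = 0.9039 − 0.69 = 0.2139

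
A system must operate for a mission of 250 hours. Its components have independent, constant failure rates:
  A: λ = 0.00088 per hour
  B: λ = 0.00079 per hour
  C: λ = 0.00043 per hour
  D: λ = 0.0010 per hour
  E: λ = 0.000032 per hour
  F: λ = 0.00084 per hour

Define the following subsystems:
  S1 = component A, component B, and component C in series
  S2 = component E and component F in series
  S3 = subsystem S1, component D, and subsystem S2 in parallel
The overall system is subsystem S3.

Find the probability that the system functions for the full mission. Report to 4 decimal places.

R(A) = exp(−0.00088 × 250) = 0.802519
R(B) = exp(−0.00079 × 250) = 0.820780
R(C) = exp(−0.00043 × 250) = 0.898077
R(D) = exp(−0.0010 × 250) = 0.778801
R(E) = exp(−0.000032 × 250) = 0.992032
R(F) = exp(−0.00084 × 250) = 0.810584
Series (A, B, and C): 0.802519 × 0.820780 × 0.898077 = 0.591556
Series (E and F): 0.992032 × 0.810584 = 0.804125
Parallel ([0.591556], D, and [0.804125]): 1 − (1 − 0.591556)(1 − 0.778801)(1 − 0.804125) = 0.9823

0.9823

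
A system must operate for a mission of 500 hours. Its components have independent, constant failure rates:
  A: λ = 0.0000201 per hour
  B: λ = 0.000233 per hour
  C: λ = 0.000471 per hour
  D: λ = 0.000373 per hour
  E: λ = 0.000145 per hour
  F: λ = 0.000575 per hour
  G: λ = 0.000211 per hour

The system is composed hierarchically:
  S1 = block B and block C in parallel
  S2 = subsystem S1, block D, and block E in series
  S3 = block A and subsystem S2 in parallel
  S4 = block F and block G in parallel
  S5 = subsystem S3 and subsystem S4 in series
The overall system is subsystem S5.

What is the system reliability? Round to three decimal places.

0.973

R(A) = exp(−0.0000201 × 500) = 0.99000
R(B) = exp(−0.000233 × 500) = 0.89003
R(C) = exp(−0.000471 × 500) = 0.79018
R(D) = exp(−0.000373 × 500) = 0.82986
R(E) = exp(−0.000145 × 500) = 0.93007
R(F) = exp(−0.000575 × 500) = 0.75014
R(G) = exp(−0.000211 × 500) = 0.89987
Parallel (B and C): 1 − (1 − 0.89003)(1 − 0.79018) = 0.97693
Series ([0.97693], D, and E): 0.97693 × 0.82986 × 0.93007 = 0.75402
Parallel (A and [0.75402]): 1 − (1 − 0.99000)(1 − 0.75402) = 0.99754
Parallel (F and G): 1 − (1 − 0.75014)(1 − 0.89987) = 0.97498
Series ([0.99754] and [0.97498]): 0.99754 × 0.97498 = 0.973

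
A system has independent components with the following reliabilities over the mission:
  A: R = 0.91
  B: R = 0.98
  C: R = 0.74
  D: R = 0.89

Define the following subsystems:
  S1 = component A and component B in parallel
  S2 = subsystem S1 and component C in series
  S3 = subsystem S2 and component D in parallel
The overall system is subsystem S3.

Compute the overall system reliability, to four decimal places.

0.9713

Parallel (A and B): 1 − (1 − 0.910000)(1 − 0.980000) = 0.998200
Series ([0.998200] and C): 0.998200 × 0.740000 = 0.738668
Parallel ([0.738668] and D): 1 − (1 − 0.738668)(1 − 0.890000) = 0.9713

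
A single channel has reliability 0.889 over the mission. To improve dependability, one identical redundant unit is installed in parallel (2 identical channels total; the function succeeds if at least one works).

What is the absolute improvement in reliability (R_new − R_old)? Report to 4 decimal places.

R_before = 0.889
R_after = 1 − (1 − 0.889)^2 = 0.9877
ΔR = 0.9877 − 0.889 = 0.0987

0.0987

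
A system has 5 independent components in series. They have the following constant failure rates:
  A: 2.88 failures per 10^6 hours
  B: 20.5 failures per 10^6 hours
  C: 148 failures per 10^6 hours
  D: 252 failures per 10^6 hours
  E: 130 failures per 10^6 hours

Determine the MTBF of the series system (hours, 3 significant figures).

1810

Series of exponential components: λ_sys = Σ λ_i
λ_sys = 0.00000288 + 0.0000205 + 0.000148 + 0.000252 + 0.000130 = 5.5338e-04 /h
MTBF = 1 / λ_sys = 1810 h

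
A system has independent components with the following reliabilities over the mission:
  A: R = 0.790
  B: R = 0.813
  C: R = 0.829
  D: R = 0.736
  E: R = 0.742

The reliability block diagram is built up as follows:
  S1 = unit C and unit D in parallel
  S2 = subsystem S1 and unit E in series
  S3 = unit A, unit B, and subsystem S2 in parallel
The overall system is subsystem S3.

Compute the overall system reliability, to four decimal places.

0.9886

Parallel (C and D): 1 − (1 − 0.829000)(1 − 0.736000) = 0.954856
Series ([0.954856] and E): 0.954856 × 0.742000 = 0.708503
Parallel (A, B, and [0.708503]): 1 − (1 − 0.790000)(1 − 0.813000)(1 − 0.708503) = 0.9886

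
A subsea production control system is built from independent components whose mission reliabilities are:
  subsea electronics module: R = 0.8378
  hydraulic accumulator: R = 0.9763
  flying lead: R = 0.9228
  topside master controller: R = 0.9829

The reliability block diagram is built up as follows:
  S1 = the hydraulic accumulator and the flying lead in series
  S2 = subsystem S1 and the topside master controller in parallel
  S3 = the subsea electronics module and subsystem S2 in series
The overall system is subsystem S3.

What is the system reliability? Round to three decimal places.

0.836

Series (hydraulic accumulator and flying lead): 0.97630 × 0.92280 = 0.90093
Parallel ([0.90093] and topside master controller): 1 − (1 − 0.90093)(1 − 0.98290) = 0.99831
Series (subsea electronics module and [0.99831]): 0.83780 × 0.99831 = 0.836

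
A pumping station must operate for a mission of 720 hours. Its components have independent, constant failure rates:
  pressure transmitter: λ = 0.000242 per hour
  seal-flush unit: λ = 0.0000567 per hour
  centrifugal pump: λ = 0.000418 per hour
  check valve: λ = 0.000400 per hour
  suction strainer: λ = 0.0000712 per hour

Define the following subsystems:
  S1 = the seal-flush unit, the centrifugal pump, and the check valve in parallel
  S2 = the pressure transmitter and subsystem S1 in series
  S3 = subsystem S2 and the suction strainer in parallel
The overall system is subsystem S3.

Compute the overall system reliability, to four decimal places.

R(pressure transmitter) = exp(−0.000242 × 720) = 0.840095
R(seal-flush unit) = exp(−0.0000567 × 720) = 0.959998
R(centrifugal pump) = exp(−0.000418 × 720) = 0.740107
R(check valve) = exp(−0.000400 × 720) = 0.749762
R(suction strainer) = exp(−0.0000712 × 720) = 0.950028
Parallel (seal-flush unit, centrifugal pump, and check valve): 1 − (1 − 0.959998)(1 − 0.740107)(1 − 0.749762) = 0.997398
Series (pressure transmitter and [0.997398]): 0.840095 × 0.997398 = 0.837909
Parallel ([0.837909] and suction strainer): 1 − (1 − 0.837909)(1 − 0.950028) = 0.9919

0.9919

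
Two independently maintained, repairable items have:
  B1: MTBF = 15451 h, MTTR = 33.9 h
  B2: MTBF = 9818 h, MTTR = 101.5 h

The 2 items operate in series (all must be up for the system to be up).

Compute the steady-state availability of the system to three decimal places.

A(B1) = MTBF/(MTBF+MTTR) = 15451/(15451+33.9) = 0.997811
A(B2) = MTBF/(MTBF+MTTR) = 9818/(9818+101.5) = 0.989768
Series availability: 0.997811 × 0.989768 = 0.988

0.988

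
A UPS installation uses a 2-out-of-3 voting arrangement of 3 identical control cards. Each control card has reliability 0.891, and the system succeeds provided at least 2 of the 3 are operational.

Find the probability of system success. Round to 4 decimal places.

0.9669

R = Σ_{i=2}^{3} C(3,i) p^i (1−p)^{3−i} with p = 0.891
C(3,2)·0.891^2·0.109^1 = 0.259599
C(3,3)·0.891^3·0.109^0 = 0.707348
Sum = 0.9669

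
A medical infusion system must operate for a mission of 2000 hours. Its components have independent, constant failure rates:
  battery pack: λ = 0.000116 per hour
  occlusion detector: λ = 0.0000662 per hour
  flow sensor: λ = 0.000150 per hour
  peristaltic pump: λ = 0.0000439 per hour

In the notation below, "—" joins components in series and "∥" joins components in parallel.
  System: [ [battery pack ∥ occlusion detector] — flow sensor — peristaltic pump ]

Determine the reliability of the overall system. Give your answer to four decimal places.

R(battery pack) = exp(−0.000116 × 2000) = 0.792946
R(occlusion detector) = exp(−0.0000662 × 2000) = 0.875991
R(flow sensor) = exp(−0.000150 × 2000) = 0.740818
R(peristaltic pump) = exp(−0.0000439 × 2000) = 0.915944
Parallel (battery pack and occlusion detector): 1 − (1 − 0.792946)(1 − 0.875991) = 0.974323
Series ([0.974323], flow sensor, and peristaltic pump): 0.974323 × 0.740818 × 0.915944 = 0.6611

0.6611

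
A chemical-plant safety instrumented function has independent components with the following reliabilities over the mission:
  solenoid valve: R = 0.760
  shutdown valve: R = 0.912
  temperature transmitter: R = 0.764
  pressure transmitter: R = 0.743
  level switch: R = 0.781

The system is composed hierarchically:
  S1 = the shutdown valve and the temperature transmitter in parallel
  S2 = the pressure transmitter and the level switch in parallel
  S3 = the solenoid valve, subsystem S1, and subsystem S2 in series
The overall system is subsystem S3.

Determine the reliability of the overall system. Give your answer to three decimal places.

Parallel (shutdown valve and temperature transmitter): 1 − (1 − 0.91200)(1 − 0.76400) = 0.97923
Parallel (pressure transmitter and level switch): 1 − (1 − 0.74300)(1 − 0.78100) = 0.94372
Series (solenoid valve, [0.97923], and [0.94372]): 0.76000 × 0.97923 × 0.94372 = 0.702

0.702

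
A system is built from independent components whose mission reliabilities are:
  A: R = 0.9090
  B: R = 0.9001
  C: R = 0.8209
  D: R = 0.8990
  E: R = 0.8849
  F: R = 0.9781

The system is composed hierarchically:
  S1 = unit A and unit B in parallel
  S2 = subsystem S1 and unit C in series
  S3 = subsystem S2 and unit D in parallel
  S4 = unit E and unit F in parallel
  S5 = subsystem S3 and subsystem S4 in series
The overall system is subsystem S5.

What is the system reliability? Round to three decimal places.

Parallel (A and B): 1 − (1 − 0.90900)(1 − 0.90010) = 0.99091
Series ([0.99091] and C): 0.99091 × 0.82090 = 0.81344
Parallel ([0.81344] and D): 1 − (1 − 0.81344)(1 − 0.89900) = 0.98116
Parallel (E and F): 1 − (1 − 0.88490)(1 − 0.97810) = 0.99748
Series ([0.98116] and [0.99748]): 0.98116 × 0.99748 = 0.979

0.979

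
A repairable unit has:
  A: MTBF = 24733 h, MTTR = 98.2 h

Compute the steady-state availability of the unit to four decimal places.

0.9960

A(A) = MTBF/(MTBF+MTTR) = 24733/(24733+98.2) = 0.9960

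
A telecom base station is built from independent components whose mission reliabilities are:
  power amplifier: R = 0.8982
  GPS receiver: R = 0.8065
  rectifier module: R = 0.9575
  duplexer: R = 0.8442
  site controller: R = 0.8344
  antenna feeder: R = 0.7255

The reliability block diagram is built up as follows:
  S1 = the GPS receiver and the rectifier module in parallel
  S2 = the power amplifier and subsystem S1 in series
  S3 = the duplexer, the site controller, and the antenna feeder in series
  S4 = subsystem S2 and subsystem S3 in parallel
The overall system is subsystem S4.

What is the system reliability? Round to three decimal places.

Parallel (GPS receiver and rectifier module): 1 − (1 − 0.80650)(1 − 0.95750) = 0.99178
Series (power amplifier and [0.99178]): 0.89820 × 0.99178 = 0.89082
Series (duplexer, site controller, and antenna feeder): 0.84420 × 0.83440 × 0.72550 = 0.51104
Parallel ([0.89082] and [0.51104]): 1 − (1 − 0.89082)(1 − 0.51104) = 0.947

0.947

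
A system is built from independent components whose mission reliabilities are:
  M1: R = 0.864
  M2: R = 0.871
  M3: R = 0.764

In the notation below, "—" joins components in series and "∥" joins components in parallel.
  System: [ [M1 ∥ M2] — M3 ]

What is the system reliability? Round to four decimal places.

0.7506

Parallel (M1 and M2): 1 − (1 − 0.864000)(1 − 0.871000) = 0.982456
Series ([0.982456] and M3): 0.982456 × 0.764000 = 0.7506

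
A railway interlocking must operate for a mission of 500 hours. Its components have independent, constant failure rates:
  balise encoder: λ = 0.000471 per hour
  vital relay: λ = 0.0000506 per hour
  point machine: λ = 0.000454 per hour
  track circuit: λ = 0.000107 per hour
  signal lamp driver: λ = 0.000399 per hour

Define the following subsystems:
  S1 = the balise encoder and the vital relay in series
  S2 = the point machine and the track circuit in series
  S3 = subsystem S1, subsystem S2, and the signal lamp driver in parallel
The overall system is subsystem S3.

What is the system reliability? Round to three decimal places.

0.990

R(balise encoder) = exp(−0.000471 × 500) = 0.79018
R(vital relay) = exp(−0.0000506 × 500) = 0.97502
R(point machine) = exp(−0.000454 × 500) = 0.79692
R(track circuit) = exp(−0.000107 × 500) = 0.94791
R(signal lamp driver) = exp(−0.000399 × 500) = 0.81914
Series (balise encoder and vital relay): 0.79018 × 0.97502 = 0.77044
Series (point machine and track circuit): 0.79692 × 0.94791 = 0.75541
Parallel ([0.77044], [0.75541], and signal lamp driver): 1 − (1 − 0.77044)(1 − 0.75541)(1 − 0.81914) = 0.990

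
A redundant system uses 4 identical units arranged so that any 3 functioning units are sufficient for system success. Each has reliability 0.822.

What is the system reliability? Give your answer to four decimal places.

0.8520

R = Σ_{i=3}^{4} C(4,i) p^i (1−p)^{4−i} with p = 0.822
C(4,3)·0.822^3·0.178^1 = 0.395454
C(4,4)·0.822^4·0.178^0 = 0.456549
Sum = 0.8520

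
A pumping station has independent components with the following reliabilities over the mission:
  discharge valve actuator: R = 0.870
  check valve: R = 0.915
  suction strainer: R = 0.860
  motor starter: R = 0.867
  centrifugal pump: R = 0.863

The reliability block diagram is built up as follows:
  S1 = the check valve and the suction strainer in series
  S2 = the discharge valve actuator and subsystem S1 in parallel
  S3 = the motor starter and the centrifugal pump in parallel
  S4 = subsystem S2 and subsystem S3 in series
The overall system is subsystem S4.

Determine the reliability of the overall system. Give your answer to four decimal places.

0.9546

Series (check valve and suction strainer): 0.915000 × 0.860000 = 0.786900
Parallel (discharge valve actuator and [0.786900]): 1 − (1 − 0.870000)(1 − 0.786900) = 0.972297
Parallel (motor starter and centrifugal pump): 1 − (1 − 0.867000)(1 − 0.863000) = 0.981779
Series ([0.972297] and [0.981779]): 0.972297 × 0.981779 = 0.9546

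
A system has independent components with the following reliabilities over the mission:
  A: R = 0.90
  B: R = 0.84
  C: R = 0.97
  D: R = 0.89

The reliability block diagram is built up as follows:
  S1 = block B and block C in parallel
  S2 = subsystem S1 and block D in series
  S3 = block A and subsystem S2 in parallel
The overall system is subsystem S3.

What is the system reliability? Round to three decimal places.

Parallel (B and C): 1 − (1 − 0.84000)(1 − 0.97000) = 0.99520
Series ([0.99520] and D): 0.99520 × 0.89000 = 0.88573
Parallel (A and [0.88573]): 1 − (1 − 0.90000)(1 − 0.88573) = 0.989

0.989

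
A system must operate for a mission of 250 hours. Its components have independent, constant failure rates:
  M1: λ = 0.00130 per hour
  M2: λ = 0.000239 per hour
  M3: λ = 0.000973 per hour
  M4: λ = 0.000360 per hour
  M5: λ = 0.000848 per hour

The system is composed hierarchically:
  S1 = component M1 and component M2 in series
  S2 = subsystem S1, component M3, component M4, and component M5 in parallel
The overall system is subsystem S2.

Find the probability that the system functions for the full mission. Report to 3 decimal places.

R(M1) = exp(−0.00130 × 250) = 0.72253
R(M2) = exp(−0.000239 × 250) = 0.94200
R(M3) = exp(−0.000973 × 250) = 0.78408
R(M4) = exp(−0.000360 × 250) = 0.91393
R(M5) = exp(−0.000848 × 250) = 0.80896
Series (M1 and M2): 0.72253 × 0.94200 = 0.68062
Parallel ([0.68062], M3, M4, and M5): 1 − (1 − 0.68062)(1 − 0.78408)(1 − 0.91393)(1 − 0.80896) = 0.999

0.999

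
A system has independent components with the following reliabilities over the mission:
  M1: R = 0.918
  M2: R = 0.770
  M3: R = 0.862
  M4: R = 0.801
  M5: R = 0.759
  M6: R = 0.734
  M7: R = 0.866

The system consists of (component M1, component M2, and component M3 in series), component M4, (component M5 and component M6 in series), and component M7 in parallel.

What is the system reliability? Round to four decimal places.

Series (M1, M2, and M3): 0.918000 × 0.770000 × 0.862000 = 0.609313
Series (M5 and M6): 0.759000 × 0.734000 = 0.557106
Parallel ([0.609313], M4, [0.557106], and M7): 1 − (1 − 0.609313)(1 − 0.801000)(1 − 0.557106)(1 − 0.866000) = 0.9954

0.9954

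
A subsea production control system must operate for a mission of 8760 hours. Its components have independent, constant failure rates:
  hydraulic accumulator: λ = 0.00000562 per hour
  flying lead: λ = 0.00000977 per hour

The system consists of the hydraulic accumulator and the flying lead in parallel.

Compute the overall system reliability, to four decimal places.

R(hydraulic accumulator) = exp(−0.00000562 × 8760) = 0.951961
R(flying lead) = exp(−0.00000977 × 8760) = 0.917975
Parallel (hydraulic accumulator and flying lead): 1 − (1 − 0.951961)(1 − 0.917975) = 0.9961

0.9961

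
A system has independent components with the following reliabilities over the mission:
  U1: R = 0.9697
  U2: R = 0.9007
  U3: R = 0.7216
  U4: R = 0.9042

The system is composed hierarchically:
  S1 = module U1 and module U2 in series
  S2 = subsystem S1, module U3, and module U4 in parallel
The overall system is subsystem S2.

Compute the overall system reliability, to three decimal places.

Series (U1 and U2): 0.96970 × 0.90070 = 0.87341
Parallel ([0.87341], U3, and U4): 1 − (1 − 0.87341)(1 − 0.72160)(1 − 0.90420) = 0.997

0.997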